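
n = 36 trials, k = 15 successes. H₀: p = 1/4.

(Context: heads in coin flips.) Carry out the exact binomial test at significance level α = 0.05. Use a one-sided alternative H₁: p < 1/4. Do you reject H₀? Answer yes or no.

reject H₀: no

Exact binomial: n=36, k=15, p₀=1/4=0.2500
P(X≤15) from Σ C(n,i)·p₀^i·(1−p₀)^(n−i)
p-value (one-sided, H₁ less) = 0.99142
At α=0.05: p ≥ α → fail to reject H₀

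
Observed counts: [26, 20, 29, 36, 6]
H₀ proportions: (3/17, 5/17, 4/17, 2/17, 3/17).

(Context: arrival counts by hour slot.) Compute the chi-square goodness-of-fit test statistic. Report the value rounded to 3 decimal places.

test statistic = 53.811

n = 117; E_i = n·p_i = [20.65, 34.41, 27.53, 13.76, 20.65]
χ² = (26−20.65)²/20.65 + (20−34.41)²/34.41 + (29−27.53)²/27.53 + (36−13.76)²/13.76 + (6−20.65)²/20.65 = 53.8113
df = 4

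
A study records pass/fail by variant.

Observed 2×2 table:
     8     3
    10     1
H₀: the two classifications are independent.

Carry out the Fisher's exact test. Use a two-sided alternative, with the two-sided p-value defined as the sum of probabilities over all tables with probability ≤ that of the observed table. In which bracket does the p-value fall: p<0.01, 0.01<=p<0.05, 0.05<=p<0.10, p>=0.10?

Margins: r₁=11, r₂=11, c₁=18, c₂=4, n=22
p_obs = C(11,8)·C(11,10)/C(22,18); sum pmf over tables with pmf ≤ p_obs
p-value (two-sided) = 0.58647
→ bracket: p>=0.10

p-value bracket: p>=0.10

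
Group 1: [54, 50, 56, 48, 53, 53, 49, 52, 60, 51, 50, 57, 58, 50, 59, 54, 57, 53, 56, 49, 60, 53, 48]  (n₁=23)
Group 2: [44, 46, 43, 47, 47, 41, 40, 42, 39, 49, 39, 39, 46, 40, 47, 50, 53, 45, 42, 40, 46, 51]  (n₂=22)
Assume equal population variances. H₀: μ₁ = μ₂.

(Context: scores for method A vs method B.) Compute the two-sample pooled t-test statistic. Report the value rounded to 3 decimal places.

x̄₁=53.478, s₁=3.812, n₁=23
x̄₂=44.364, s₂=4.192, n₂=22
s_p² = [22·3.812² + 21·4.192²]/43 = 16.0193
SE = √(s_p²·(1/23+1/22)) = 1.1936
t = (53.478−44.364)/1.1936 = 7.6364
df = 43

test statistic = 7.636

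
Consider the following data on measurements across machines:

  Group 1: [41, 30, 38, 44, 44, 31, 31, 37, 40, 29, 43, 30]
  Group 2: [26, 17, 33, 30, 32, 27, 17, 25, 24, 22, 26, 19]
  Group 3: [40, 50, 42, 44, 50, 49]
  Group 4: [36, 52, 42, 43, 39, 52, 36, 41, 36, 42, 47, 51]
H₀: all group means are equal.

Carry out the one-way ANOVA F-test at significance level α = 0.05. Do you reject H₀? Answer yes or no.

Group means [36.50, 24.83, 45.83, 43.08], grand mean 36.381
SSB = Σnᵢ(x̄ᵢ−x̄)² = 2675.488; SSW = ΣΣ(x−x̄ᵢ)² = 1216.417
MSB = 2675.488/3 = 891.8294; MSW = 1216.417/38 = 32.0110
F = MSB/MSW = 27.8601
df = (3, 38)
p-value (upper-tail) = 0.00000
At α=0.05: p < α → reject H₀

reject H₀: yes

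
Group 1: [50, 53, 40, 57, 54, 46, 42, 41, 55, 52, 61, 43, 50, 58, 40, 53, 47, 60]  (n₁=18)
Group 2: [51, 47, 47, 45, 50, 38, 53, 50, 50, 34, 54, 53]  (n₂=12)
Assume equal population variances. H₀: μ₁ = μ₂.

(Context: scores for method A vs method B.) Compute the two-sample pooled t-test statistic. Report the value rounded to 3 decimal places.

test statistic = 0.990

x̄₁=50.111, s₁=6.927, n₁=18
x̄₂=47.667, s₂=6.125, n₂=12
s_p² = [17·6.927² + 11·6.125²]/28 = 43.8730
SE = √(s_p²·(1/18+1/12)) = 2.4685
t = (50.111−47.667)/2.4685 = 0.9903
df = 28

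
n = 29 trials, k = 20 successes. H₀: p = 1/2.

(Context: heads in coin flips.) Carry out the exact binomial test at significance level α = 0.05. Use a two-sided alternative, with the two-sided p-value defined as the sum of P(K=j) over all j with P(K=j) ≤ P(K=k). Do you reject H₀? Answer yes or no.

Exact binomial: n=29, k=20, p₀=1/2=0.5000
P(X=j) = C(n,j)·p₀^j·(1−p₀)^(n−j); p = Σ P(X=j) over j with P(X=j) ≤ P(X=20)
p-value (two-sided) = 0.06143
At α=0.05: p ≥ α → fail to reject H₀

reject H₀: no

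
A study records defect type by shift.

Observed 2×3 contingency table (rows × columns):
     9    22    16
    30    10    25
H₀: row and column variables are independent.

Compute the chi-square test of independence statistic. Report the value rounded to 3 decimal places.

Row totals [47, 65], col totals [39, 32, 41], n=112
χ² = (9−16.37)²/16.37 + (22−13.43)²/13.43 + (16−17.21)²/17.21 + (30−22.63)²/22.63 + (10−18.57)²/18.57 + (25−23.79)²/23.79 = 15.2852
df = 2

test statistic = 15.285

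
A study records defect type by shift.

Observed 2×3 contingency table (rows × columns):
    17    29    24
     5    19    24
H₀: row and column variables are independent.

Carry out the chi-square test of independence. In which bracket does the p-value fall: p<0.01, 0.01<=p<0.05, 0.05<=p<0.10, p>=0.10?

p-value bracket: 0.05<=p<0.10

Row totals [70, 48], col totals [22, 48, 48], n=118
χ² = (17−13.05)²/13.05 + (29−28.47)²/28.47 + (24−28.47)²/28.47 + (5−8.95)²/8.95 + (19−19.53)²/19.53 + (24−19.53)²/19.53 = 4.6901
df = 2
p-value (upper-tail) = 0.09584
→ bracket: 0.05<=p<0.10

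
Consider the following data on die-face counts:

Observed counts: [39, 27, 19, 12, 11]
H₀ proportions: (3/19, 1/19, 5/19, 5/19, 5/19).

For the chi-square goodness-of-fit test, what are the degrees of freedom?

df = k − 1 = 5 − 1 = 4

degrees of freedom = 4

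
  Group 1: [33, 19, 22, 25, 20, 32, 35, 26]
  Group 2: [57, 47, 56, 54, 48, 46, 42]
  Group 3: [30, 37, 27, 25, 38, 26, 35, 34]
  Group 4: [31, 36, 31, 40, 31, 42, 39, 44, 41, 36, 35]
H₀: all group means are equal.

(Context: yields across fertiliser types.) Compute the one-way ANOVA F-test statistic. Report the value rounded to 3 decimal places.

test statistic = 26.244

Group means [26.50, 50.00, 31.50, 36.91], grand mean 35.882
SSB = Σnᵢ(x̄ᵢ−x̄)² = 2264.620; SSW = ΣΣ(x−x̄ᵢ)² = 862.909
MSB = 2264.620/3 = 754.8734; MSW = 862.909/30 = 28.7636
F = MSB/MSW = 26.2440
df = (3, 30)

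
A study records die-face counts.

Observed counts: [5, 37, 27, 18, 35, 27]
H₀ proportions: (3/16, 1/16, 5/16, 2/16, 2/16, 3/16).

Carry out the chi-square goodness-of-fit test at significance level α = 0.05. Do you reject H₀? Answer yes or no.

reject H₀: yes

n = 149; E_i = n·p_i = [27.94, 9.31, 46.56, 18.62, 18.62, 27.94]
χ² = (5−27.94)²/27.94 + (37−9.31)²/9.31 + (27−46.56)²/46.56 + (18−18.62)²/18.62 + (35−18.62)²/18.62 + (27−27.94)²/27.94 = 123.8197
df = 5
p-value (upper-tail) = 0.00000
At α=0.05: p < α → reject H₀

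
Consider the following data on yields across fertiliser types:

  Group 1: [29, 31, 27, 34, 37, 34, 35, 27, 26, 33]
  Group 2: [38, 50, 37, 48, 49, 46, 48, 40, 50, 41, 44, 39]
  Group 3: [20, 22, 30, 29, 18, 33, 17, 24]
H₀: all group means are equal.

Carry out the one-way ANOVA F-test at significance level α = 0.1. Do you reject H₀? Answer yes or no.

reject H₀: yes

Group means [31.30, 44.17, 24.12], grand mean 34.533
SSB = Σnᵢ(x̄ᵢ−x̄)² = 2084.825; SSW = ΣΣ(x−x̄ᵢ)² = 648.642
MSB = 2084.825/2 = 1042.4125; MSW = 648.642/27 = 24.0238
F = MSB/MSW = 43.3909
df = (2, 27)
p-value (upper-tail) = 0.00000
At α=0.1: p < α → reject H₀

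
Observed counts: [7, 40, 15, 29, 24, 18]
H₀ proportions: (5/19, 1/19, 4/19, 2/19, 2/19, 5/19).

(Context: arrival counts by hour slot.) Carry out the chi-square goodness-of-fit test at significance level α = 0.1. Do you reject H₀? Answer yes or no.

reject H₀: yes

n = 133; E_i = n·p_i = [35.00, 7.00, 28.00, 14.00, 14.00, 35.00]
χ² = (7−35.00)²/35.00 + (40−7.00)²/7.00 + (15−28.00)²/28.00 + (29−14.00)²/14.00 + (24−14.00)²/14.00 + (18−35.00)²/35.00 = 215.4786
df = 5
p-value (upper-tail) = 0.00000
At α=0.1: p < α → reject H₀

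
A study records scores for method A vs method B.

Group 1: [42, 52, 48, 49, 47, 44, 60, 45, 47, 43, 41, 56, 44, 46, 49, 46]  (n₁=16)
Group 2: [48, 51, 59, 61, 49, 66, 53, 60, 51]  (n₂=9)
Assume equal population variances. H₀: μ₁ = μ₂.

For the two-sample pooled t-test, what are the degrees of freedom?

df = n₁ + n₂ − 2 = 16 + 9 − 2 = 23

degrees of freedom = 23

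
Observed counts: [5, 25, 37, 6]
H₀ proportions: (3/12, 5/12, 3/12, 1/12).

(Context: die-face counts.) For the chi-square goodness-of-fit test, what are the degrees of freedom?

df = k − 1 = 4 − 1 = 3

degrees of freedom = 3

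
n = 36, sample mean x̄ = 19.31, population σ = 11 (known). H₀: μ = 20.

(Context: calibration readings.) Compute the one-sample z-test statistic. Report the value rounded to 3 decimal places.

SE = σ/√n = 11/√36 = 1.8333
z = (x̄−μ₀)/SE = (19.31−20)/1.8333 = -0.3764

test statistic = -0.376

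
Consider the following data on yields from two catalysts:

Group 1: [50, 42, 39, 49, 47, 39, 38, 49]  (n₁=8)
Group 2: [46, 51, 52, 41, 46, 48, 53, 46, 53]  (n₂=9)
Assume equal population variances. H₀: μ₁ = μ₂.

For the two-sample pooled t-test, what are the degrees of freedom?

degrees of freedom = 15

df = n₁ + n₂ − 2 = 8 + 9 − 2 = 15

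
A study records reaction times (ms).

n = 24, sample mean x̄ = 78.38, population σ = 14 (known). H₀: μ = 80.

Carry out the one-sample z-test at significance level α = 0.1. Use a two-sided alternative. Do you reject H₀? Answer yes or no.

reject H₀: no

SE = σ/√n = 14/√24 = 2.8577
z = (x̄−μ₀)/SE = (78.38−80)/2.8577 = -0.5669
p-value (two-sided) = 0.57079
At α=0.1: p ≥ α → fail to reject H₀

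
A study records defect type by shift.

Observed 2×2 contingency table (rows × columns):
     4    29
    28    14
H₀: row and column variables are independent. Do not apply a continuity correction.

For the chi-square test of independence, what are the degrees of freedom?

df = (r−1)(c−1) = (2−1)·(2−1) = 1

degrees of freedom = 1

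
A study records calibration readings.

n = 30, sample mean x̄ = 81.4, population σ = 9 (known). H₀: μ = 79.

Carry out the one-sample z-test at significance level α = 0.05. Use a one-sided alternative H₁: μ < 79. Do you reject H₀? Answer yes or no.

reject H₀: no

SE = σ/√n = 9/√30 = 1.6432
z = (x̄−μ₀)/SE = (81.4−79)/1.6432 = 1.4606
p-value (one-sided, H₁ less) = 0.92794
At α=0.05: p ≥ α → fail to reject H₀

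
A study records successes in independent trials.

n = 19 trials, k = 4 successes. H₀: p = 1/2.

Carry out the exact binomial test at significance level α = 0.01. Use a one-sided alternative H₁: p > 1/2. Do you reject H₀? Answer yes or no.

Exact binomial: n=19, k=4, p₀=1/2=0.5000
P(X≥4) from Σ C(n,i)·p₀^i·(1−p₀)^(n−i)
p-value (one-sided, H₁ greater) = 0.99779
At α=0.01: p ≥ α → fail to reject H₀

reject H₀: no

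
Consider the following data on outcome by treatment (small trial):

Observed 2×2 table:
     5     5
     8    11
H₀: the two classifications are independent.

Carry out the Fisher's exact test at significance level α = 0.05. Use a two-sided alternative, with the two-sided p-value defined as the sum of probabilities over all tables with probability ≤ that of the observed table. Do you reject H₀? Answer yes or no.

reject H₀: no

Margins: r₁=10, r₂=19, c₁=13, c₂=16, n=29
p_obs = C(10,5)·C(19,8)/C(29,13); sum pmf over tables with pmf ≤ p_obs
p-value (two-sided) = 0.71414
At α=0.05: p ≥ α → fail to reject H₀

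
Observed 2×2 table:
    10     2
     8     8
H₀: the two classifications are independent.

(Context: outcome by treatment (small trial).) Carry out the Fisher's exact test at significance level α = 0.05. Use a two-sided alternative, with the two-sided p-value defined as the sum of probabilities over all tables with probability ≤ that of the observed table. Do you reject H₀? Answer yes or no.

reject H₀: no

Margins: r₁=12, r₂=16, c₁=18, c₂=10, n=28
p_obs = C(12,10)·C(16,8)/C(28,18); sum pmf over tables with pmf ≤ p_obs
p-value (two-sided) = 0.11439
At α=0.05: p ≥ α → fail to reject H₀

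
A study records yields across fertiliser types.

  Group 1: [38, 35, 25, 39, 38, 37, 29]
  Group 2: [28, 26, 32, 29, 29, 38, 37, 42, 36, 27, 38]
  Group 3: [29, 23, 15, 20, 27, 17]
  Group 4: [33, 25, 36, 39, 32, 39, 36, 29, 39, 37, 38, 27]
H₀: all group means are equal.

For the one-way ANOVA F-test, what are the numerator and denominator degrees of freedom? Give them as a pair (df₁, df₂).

k = 4 groups, N = 36 total
df = (k−1, N−k) = (4−1, 36−4) = (3, 32)

degrees of freedom = [3, 32]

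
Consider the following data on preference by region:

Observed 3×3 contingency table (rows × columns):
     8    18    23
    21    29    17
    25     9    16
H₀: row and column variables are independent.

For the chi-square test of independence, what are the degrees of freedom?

df = (r−1)(c−1) = (3−1)·(3−1) = 4

degrees of freedom = 4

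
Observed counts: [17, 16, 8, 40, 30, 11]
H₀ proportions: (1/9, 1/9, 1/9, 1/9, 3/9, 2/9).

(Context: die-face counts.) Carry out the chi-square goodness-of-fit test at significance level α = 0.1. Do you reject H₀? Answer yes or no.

reject H₀: yes

n = 122; E_i = n·p_i = [13.56, 13.56, 13.56, 13.56, 40.67, 27.11]
χ² = (17−13.56)²/13.56 + (16−13.56)²/13.56 + (8−13.56)²/13.56 + (40−13.56)²/13.56 + (30−40.67)²/40.67 + (11−27.11)²/27.11 = 67.5533
df = 5
p-value (upper-tail) = 0.00000
At α=0.1: p < α → reject H₀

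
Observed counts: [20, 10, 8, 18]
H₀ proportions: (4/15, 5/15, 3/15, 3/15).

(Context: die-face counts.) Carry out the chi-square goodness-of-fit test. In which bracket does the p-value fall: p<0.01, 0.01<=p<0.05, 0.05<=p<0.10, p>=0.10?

n = 56; E_i = n·p_i = [14.93, 18.67, 11.20, 11.20]
χ² = (20−14.93)²/14.93 + (10−18.67)²/18.67 + (8−11.20)²/11.20 + (18−11.20)²/11.20 = 10.7857
df = 3
p-value (upper-tail) = 0.01294
→ bracket: 0.01<=p<0.05

p-value bracket: 0.01<=p<0.05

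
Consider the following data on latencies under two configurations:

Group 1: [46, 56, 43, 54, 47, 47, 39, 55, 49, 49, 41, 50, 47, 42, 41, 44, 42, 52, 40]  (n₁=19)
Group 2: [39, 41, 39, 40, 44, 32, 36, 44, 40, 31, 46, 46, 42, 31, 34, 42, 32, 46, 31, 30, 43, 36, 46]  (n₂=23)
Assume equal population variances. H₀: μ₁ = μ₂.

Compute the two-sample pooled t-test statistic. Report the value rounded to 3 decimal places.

test statistic = 4.603

x̄₁=46.526, s₁=5.232, n₁=19
x̄₂=38.739, s₂=5.634, n₂=23
s_p² = [18·5.232² + 22·5.634²]/40 = 29.7793
SE = √(s_p²·(1/19+1/23)) = 1.6918
t = (46.526−38.739)/1.6918 = 4.6030
df = 40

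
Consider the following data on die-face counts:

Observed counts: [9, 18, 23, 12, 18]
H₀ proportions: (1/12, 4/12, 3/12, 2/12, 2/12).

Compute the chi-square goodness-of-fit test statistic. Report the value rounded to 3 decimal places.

test statistic = 5.850

n = 80; E_i = n·p_i = [6.67, 26.67, 20.00, 13.33, 13.33]
χ² = (9−6.67)²/6.67 + (18−26.67)²/26.67 + (23−20.00)²/20.00 + (12−13.33)²/13.33 + (18−13.33)²/13.33 = 5.8500
df = 4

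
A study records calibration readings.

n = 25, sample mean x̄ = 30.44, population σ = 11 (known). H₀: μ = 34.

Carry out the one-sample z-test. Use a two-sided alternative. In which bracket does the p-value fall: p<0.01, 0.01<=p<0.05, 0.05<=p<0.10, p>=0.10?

SE = σ/√n = 11/√25 = 2.2000
z = (x̄−μ₀)/SE = (30.44−34)/2.2000 = -1.6182
p-value (two-sided) = 0.10562
→ bracket: p>=0.10

p-value bracket: p>=0.10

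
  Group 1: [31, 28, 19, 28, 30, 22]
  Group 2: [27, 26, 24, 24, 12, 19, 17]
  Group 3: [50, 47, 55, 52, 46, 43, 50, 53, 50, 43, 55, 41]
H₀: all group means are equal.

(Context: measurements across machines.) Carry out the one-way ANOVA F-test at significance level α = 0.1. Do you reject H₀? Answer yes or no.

reject H₀: yes

Group means [26.33, 21.29, 48.75], grand mean 35.680
SSB = Σnᵢ(x̄ᵢ−x̄)² = 4024.428; SSW = ΣΣ(x−x̄ᵢ)² = 541.012
MSB = 4024.428/2 = 2012.2140; MSW = 541.012/22 = 24.5915
F = MSB/MSW = 81.8258
df = (2, 22)
p-value (upper-tail) = 0.00000
At α=0.1: p < α → reject H₀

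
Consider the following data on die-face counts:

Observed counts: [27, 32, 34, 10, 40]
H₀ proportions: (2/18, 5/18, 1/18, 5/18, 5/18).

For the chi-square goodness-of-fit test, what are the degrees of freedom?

df = k − 1 = 5 − 1 = 4

degrees of freedom = 4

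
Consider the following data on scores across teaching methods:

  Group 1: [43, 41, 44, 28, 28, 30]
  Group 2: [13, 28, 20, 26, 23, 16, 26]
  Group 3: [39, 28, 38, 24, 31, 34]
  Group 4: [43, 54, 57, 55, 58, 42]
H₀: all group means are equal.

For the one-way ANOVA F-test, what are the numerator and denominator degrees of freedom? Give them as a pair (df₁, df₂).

k = 4 groups, N = 25 total
df = (k−1, N−k) = (4−1, 25−4) = (3, 21)

degrees of freedom = [3, 21]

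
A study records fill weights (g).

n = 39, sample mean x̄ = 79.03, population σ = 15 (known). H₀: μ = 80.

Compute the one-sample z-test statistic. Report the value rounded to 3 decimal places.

SE = σ/√n = 15/√39 = 2.4019
z = (x̄−μ₀)/SE = (79.03−80)/2.4019 = -0.4038

test statistic = -0.404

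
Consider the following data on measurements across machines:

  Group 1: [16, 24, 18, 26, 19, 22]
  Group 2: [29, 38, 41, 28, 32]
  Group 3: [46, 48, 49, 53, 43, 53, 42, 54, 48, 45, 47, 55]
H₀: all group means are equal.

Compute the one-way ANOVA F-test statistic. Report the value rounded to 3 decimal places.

test statistic = 78.466

Group means [20.83, 33.60, 48.58], grand mean 38.087
SSB = Σnᵢ(x̄ᵢ−x̄)² = 3208.876; SSW = ΣΣ(x−x̄ᵢ)² = 408.950
MSB = 3208.876/2 = 1604.4380; MSW = 408.950/20 = 20.4475
F = MSB/MSW = 78.4662
df = (2, 20)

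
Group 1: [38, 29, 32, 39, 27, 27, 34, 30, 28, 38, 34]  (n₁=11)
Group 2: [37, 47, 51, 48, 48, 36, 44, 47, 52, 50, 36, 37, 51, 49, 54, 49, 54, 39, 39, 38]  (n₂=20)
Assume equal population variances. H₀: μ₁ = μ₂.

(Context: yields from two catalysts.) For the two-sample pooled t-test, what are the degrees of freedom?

degrees of freedom = 29

df = n₁ + n₂ − 2 = 11 + 20 − 2 = 29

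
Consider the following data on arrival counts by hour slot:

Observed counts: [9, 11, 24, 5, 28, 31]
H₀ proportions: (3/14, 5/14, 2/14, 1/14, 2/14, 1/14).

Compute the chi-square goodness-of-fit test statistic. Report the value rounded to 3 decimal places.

n = 108; E_i = n·p_i = [23.14, 38.57, 15.43, 7.71, 15.43, 7.71]
χ² = (9−23.14)²/23.14 + (11−38.57)²/38.57 + (24−15.43)²/15.43 + (5−7.71)²/7.71 + (28−15.43)²/15.43 + (31−7.71)²/7.71 = 114.6000
df = 5

test statistic = 114.600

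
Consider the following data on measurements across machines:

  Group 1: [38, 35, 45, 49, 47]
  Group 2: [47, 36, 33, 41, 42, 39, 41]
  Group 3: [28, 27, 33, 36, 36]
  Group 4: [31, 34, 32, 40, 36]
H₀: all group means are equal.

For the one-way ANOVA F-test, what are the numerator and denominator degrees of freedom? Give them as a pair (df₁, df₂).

k = 4 groups, N = 22 total
df = (k−1, N−k) = (4−1, 22−4) = (3, 18)

degrees of freedom = [3, 18]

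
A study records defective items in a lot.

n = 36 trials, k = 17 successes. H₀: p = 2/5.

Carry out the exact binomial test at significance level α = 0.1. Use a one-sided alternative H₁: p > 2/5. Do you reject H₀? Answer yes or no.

reject H₀: no

Exact binomial: n=36, k=17, p₀=2/5=0.4000
P(X≥17) from Σ C(n,i)·p₀^i·(1−p₀)^(n−i)
p-value (one-sided, H₁ greater) = 0.23599
At α=0.1: p ≥ α → fail to reject H₀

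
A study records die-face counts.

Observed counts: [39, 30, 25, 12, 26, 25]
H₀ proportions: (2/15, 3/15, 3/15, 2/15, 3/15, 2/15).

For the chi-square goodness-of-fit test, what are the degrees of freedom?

degrees of freedom = 5

df = k − 1 = 6 − 1 = 5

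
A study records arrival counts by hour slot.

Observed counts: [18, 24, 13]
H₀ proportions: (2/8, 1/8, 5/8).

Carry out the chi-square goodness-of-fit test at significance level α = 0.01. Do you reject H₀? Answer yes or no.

n = 55; E_i = n·p_i = [13.75, 6.88, 34.38]
χ² = (18−13.75)²/13.75 + (24−6.88)²/6.88 + (13−34.38)²/34.38 = 57.2618
df = 2
p-value (upper-tail) = 0.00000
At α=0.01: p < α → reject H₀

reject H₀: yes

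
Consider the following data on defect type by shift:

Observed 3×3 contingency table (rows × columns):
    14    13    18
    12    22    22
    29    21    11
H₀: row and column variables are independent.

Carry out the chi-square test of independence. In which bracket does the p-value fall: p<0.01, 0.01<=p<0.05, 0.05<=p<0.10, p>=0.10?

Row totals [45, 56, 61], col totals [55, 56, 51], n=162
χ² = (14−15.28)²/15.28 + (13−15.56)²/15.56 + (18−14.17)²/14.17 + (12−19.01)²/19.01 + (22−19.36)²/19.36 + (22−17.63)²/17.63 + (29−20.71)²/20.71 + (21−21.09)²/21.09 + (11−19.20)²/19.20 = 12.4178
df = 4
p-value (upper-tail) = 0.01450
→ bracket: 0.01<=p<0.05

p-value bracket: 0.01<=p<0.05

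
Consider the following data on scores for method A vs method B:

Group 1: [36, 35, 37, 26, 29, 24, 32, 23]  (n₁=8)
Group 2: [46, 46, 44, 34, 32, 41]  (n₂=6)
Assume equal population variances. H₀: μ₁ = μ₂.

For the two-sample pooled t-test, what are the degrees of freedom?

degrees of freedom = 12

df = n₁ + n₂ − 2 = 8 + 6 − 2 = 12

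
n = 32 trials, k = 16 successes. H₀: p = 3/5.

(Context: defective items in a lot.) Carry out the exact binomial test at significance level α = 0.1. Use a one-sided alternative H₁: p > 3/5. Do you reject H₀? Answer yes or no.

reject H₀: no

Exact binomial: n=32, k=16, p₀=3/5=0.6000
P(X≥16) from Σ C(n,i)·p₀^i·(1−p₀)^(n−i)
p-value (one-sided, H₁ greater) = 0.90803
At α=0.1: p ≥ α → fail to reject H₀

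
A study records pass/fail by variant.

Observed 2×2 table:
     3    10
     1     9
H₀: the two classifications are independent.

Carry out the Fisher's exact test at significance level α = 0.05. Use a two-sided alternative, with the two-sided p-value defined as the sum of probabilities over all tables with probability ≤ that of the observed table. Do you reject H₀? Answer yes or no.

reject H₀: no

Margins: r₁=13, r₂=10, c₁=4, c₂=19, n=23
p_obs = C(13,3)·C(10,1)/C(23,4); sum pmf over tables with pmf ≤ p_obs
p-value (two-sided) = 0.60361
At α=0.05: p ≥ α → fail to reject H₀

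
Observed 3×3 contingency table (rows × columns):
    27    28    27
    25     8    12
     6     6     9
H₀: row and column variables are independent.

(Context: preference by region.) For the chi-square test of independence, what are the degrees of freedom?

df = (r−1)(c−1) = (3−1)·(3−1) = 4

degrees of freedom = 4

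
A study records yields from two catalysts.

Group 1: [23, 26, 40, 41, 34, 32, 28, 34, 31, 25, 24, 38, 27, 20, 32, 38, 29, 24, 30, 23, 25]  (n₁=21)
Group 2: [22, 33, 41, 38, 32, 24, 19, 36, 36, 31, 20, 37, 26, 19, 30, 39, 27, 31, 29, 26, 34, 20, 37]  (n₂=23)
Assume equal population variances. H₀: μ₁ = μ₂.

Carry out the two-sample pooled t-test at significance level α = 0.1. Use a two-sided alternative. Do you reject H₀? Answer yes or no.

x̄₁=29.714, s₁=6.076, n₁=21
x̄₂=29.870, s₂=6.910, n₂=23
s_p² = [20·6.076² + 22·6.910²]/42 = 42.5927
SE = √(s_p²·(1/21+1/23)) = 1.9698
t = (29.714−29.870)/1.9698 = -0.0788
df = 42
p-value (two-sided) = 0.93754
At α=0.1: p ≥ α → fail to reject H₀

reject H₀: no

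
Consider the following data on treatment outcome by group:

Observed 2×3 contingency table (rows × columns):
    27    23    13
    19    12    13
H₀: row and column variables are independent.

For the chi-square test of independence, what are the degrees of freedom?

degrees of freedom = 2

df = (r−1)(c−1) = (2−1)·(3−1) = 2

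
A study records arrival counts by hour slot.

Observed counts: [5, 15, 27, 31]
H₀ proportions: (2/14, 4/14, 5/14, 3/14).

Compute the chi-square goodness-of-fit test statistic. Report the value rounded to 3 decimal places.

n = 78; E_i = n·p_i = [11.14, 22.29, 27.86, 16.71]
χ² = (5−11.14)²/11.14 + (15−22.29)²/22.29 + (27−27.86)²/27.86 + (31−16.71)²/16.71 = 18.0047
df = 3

test statistic = 18.005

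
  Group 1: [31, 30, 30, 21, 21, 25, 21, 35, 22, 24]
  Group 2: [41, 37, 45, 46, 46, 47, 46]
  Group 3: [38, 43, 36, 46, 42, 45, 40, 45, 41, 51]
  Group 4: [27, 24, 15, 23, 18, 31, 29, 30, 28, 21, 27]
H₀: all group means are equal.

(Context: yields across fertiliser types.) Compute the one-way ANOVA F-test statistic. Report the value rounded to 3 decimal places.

test statistic = 45.731

Group means [26.00, 44.00, 42.70, 24.82], grand mean 33.368
SSB = Σnᵢ(x̄ᵢ−x̄)² = 3009.106; SSW = ΣΣ(x−x̄ᵢ)² = 745.736
MSB = 3009.106/3 = 1003.0352; MSW = 745.736/34 = 21.9334
F = MSB/MSW = 45.7309
df = (3, 34)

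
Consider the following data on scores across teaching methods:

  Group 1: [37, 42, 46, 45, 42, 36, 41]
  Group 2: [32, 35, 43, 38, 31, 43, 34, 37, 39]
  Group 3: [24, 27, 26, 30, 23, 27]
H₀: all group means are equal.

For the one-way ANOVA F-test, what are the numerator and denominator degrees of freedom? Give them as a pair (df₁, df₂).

k = 3 groups, N = 22 total
df = (k−1, N−k) = (3−1, 22−3) = (2, 19)

degrees of freedom = [2, 19]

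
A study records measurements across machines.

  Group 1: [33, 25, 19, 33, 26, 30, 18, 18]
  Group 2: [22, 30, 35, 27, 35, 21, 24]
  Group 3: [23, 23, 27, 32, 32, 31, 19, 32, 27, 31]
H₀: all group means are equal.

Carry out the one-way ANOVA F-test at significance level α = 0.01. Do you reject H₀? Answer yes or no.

Group means [25.25, 27.71, 27.70], grand mean 26.920
SSB = Σnᵢ(x̄ᵢ−x̄)² = 32.811; SSW = ΣΣ(x−x̄ᵢ)² = 689.029
MSB = 32.811/2 = 16.4057; MSW = 689.029/22 = 31.3195
F = MSB/MSW = 0.5238
df = (2, 22)
p-value (upper-tail) = 0.59946
At α=0.01: p ≥ α → fail to reject H₀

reject H₀: no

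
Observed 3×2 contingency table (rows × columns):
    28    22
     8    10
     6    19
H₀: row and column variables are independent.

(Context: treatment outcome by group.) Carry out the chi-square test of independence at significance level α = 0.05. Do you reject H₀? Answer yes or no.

Row totals [50, 18, 25], col totals [42, 51], n=93
χ² = (28−22.58)²/22.58 + (22−27.42)²/27.42 + (8−8.13)²/8.13 + (10−9.87)²/9.87 + (6−11.29)²/11.29 + (19−13.71)²/13.71 = 6.8958
df = 2
p-value (upper-tail) = 0.03181
At α=0.05: p < α → reject H₀

reject H₀: yes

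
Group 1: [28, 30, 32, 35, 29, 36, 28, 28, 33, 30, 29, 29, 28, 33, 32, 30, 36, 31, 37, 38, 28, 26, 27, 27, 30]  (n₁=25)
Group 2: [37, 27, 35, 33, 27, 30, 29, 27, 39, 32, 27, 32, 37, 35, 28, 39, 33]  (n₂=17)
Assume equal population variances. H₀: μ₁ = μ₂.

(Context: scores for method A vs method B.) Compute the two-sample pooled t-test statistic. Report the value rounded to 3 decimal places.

x̄₁=30.800, s₁=3.403, n₁=25
x̄₂=32.176, s₂=4.305, n₂=17
s_p² = [24·3.403² + 16·4.305²]/40 = 14.3618
SE = √(s_p²·(1/25+1/17)) = 1.1913
t = (30.800−32.176)/1.1913 = -1.1554
df = 40

test statistic = -1.155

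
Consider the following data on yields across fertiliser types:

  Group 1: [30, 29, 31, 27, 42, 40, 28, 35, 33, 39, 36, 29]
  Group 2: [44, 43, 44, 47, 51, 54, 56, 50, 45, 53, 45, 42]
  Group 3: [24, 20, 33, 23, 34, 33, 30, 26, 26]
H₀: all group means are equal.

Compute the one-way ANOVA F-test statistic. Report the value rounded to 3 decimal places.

test statistic = 48.125

Group means [33.25, 47.83, 27.67], grand mean 37.030
SSB = Σnᵢ(x̄ᵢ−x̄)² = 2361.053; SSW = ΣΣ(x−x̄ᵢ)² = 735.917
MSB = 2361.053/2 = 1180.5265; MSW = 735.917/30 = 24.5306
F = MSB/MSW = 48.1247
df = (2, 30)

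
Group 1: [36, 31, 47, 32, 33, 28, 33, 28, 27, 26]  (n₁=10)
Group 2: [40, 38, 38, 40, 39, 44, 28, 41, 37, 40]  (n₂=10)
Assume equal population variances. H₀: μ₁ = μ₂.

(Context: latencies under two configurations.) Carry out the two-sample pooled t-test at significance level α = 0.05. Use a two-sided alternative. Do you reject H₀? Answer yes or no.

x̄₁=32.100, s₁=6.118, n₁=10
x̄₂=38.500, s₂=4.170, n₂=10
s_p² = [9·6.118² + 9·4.170²]/18 = 27.4111
SE = √(s_p²·(1/10+1/10)) = 2.3414
t = (32.100−38.500)/2.3414 = -2.7334
df = 18
p-value (two-sided) = 0.01365
At α=0.05: p < α → reject H₀

reject H₀: yes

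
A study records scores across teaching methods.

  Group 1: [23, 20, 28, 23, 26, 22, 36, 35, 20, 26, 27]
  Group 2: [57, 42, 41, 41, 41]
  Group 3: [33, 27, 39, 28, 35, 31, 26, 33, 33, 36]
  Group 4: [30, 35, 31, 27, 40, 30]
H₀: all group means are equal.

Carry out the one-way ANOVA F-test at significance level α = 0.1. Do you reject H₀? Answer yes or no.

Group means [26.00, 44.40, 32.10, 32.17], grand mean 31.938
SSB = Σnᵢ(x̄ᵢ−x̄)² = 1164.942; SSW = ΣΣ(x−x̄ᵢ)² = 752.933
MSB = 1164.942/3 = 388.3139; MSW = 752.933/28 = 26.8905
F = MSB/MSW = 14.4406
df = (3, 28)
p-value (upper-tail) = 0.00001
At α=0.1: p < α → reject H₀

reject H₀: yes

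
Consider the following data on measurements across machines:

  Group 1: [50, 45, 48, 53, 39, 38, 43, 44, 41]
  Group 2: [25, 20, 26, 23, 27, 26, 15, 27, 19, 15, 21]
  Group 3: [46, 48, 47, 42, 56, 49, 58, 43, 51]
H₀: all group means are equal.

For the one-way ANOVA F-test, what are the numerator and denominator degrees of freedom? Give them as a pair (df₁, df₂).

k = 3 groups, N = 29 total
df = (k−1, N−k) = (3−1, 29−3) = (2, 26)

degrees of freedom = [2, 26]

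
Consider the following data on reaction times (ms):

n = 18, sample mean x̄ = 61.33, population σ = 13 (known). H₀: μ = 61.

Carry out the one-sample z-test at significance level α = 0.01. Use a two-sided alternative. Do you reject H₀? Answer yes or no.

SE = σ/√n = 13/√18 = 3.0641
z = (x̄−μ₀)/SE = (61.33−61)/3.0641 = 0.1077
p-value (two-sided) = 0.91424
At α=0.01: p ≥ α → fail to reject H₀

reject H₀: no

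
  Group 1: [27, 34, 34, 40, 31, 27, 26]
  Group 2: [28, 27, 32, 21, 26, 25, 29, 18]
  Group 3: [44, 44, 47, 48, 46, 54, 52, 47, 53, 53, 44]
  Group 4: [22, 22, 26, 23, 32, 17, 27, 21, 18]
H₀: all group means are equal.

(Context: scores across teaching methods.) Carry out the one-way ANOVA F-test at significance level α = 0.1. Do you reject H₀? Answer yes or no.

Group means [31.29, 25.75, 48.36, 23.11], grand mean 33.286
SSB = Σnᵢ(x̄ᵢ−x̄)² = 3914.780; SSW = ΣΣ(x−x̄ᵢ)² = 622.363
MSB = 3914.780/3 = 1304.9266; MSW = 622.363/31 = 20.0762
F = MSB/MSW = 64.9986
df = (3, 31)
p-value (upper-tail) = 0.00000
At α=0.1: p < α → reject H₀

reject H₀: yes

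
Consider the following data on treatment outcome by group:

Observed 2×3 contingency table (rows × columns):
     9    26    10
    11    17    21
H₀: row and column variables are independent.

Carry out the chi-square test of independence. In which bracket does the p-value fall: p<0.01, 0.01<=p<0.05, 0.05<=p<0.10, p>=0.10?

p-value bracket: 0.05<=p<0.10

Row totals [45, 49], col totals [20, 43, 31], n=94
χ² = (9−9.57)²/9.57 + (26−20.59)²/20.59 + (10−14.84)²/14.84 + (11−10.43)²/10.43 + (17−22.41)²/22.41 + (21−16.16)²/16.16 = 5.8273
df = 2
p-value (upper-tail) = 0.05428
→ bracket: 0.05<=p<0.10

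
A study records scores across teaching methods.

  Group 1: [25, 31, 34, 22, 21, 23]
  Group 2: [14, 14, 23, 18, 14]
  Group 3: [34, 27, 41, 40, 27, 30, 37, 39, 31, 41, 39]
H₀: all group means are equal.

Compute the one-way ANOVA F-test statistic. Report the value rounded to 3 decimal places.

test statistic = 22.960

Group means [26.00, 16.60, 35.09], grand mean 28.409
SSB = Σnᵢ(x̄ᵢ−x̄)² = 1223.209; SSW = ΣΣ(x−x̄ᵢ)² = 506.109
MSB = 1223.209/2 = 611.6045; MSW = 506.109/19 = 26.6373
F = MSB/MSW = 22.9604
df = (2, 19)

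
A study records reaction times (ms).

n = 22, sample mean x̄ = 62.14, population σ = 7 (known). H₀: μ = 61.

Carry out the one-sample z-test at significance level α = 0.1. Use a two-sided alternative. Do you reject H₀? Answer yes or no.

SE = σ/√n = 7/√22 = 1.4924
z = (x̄−μ₀)/SE = (62.14−61)/1.4924 = 0.7639
p-value (two-sided) = 0.44495
At α=0.1: p ≥ α → fail to reject H₀

reject H₀: no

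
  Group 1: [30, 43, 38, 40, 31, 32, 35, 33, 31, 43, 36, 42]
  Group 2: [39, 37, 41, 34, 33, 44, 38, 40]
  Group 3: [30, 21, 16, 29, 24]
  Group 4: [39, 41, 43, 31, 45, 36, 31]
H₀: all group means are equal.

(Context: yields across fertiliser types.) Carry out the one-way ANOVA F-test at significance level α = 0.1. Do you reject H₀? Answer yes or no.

Group means [36.17, 38.25, 24.00, 38.00], grand mean 35.188
SSB = Σnᵢ(x̄ᵢ−x̄)² = 767.708; SSW = ΣΣ(x−x̄ᵢ)² = 677.167
MSB = 767.708/3 = 255.9028; MSW = 677.167/28 = 24.1845
F = MSB/MSW = 10.5813
df = (3, 28)
p-value (upper-tail) = 0.00008
At α=0.1: p < α → reject H₀

reject H₀: yes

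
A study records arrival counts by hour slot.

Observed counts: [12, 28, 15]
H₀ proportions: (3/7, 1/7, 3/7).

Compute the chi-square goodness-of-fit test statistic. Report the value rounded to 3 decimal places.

test statistic = 60.436

n = 55; E_i = n·p_i = [23.57, 7.86, 23.57]
χ² = (12−23.57)²/23.57 + (28−7.86)²/7.86 + (15−23.57)²/23.57 = 60.4364
df = 2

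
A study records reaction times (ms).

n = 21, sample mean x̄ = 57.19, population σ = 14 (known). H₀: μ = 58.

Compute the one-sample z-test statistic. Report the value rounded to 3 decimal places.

SE = σ/√n = 14/√21 = 3.0551
z = (x̄−μ₀)/SE = (57.19−58)/3.0551 = -0.2651

test statistic = -0.265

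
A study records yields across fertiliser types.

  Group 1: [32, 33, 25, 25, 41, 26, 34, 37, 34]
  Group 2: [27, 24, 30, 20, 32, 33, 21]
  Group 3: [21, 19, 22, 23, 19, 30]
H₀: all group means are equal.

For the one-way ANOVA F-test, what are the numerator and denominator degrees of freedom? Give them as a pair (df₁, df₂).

k = 3 groups, N = 22 total
df = (k−1, N−k) = (3−1, 22−3) = (2, 19)

degrees of freedom = [2, 19]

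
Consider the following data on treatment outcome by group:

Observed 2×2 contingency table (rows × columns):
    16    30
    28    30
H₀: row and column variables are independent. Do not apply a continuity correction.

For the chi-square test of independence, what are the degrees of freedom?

df = (r−1)(c−1) = (2−1)·(2−1) = 1

degrees of freedom = 1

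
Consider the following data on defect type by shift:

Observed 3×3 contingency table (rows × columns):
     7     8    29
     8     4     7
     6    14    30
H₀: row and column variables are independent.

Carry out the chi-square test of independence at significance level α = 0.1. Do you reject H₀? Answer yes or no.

Row totals [44, 19, 50], col totals [21, 26, 66], n=113
χ² = (7−8.18)²/8.18 + (8−10.12)²/10.12 + (29−25.70)²/25.70 + (8−3.53)²/3.53 + (4−4.37)²/4.37 + (7−11.10)²/11.10 + (6−9.29)²/9.29 + (14−11.50)²/11.50 + (30−29.20)²/29.20 = 9.9691
df = 4
p-value (upper-tail) = 0.04095
At α=0.1: p < α → reject H₀

reject H₀: yes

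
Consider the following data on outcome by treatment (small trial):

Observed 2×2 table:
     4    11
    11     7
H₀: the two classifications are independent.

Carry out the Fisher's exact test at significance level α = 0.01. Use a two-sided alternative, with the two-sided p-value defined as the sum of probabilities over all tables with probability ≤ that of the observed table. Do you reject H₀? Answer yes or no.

reject H₀: no

Margins: r₁=15, r₂=18, c₁=15, c₂=18, n=33
p_obs = C(15,4)·C(18,11)/C(33,15); sum pmf over tables with pmf ≤ p_obs
p-value (two-sided) = 0.08015
At α=0.01: p ≥ α → fail to reject H₀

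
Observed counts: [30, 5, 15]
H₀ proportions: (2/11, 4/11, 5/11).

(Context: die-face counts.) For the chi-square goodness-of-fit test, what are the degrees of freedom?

degrees of freedom = 2

df = k − 1 = 3 − 1 = 2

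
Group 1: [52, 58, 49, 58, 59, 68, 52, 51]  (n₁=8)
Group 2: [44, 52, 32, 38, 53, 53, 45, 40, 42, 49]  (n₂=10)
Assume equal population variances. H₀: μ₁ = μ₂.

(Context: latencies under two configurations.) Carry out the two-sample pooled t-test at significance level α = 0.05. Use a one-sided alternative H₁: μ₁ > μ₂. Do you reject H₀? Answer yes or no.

x̄₁=55.875, s₁=6.175, n₁=8
x̄₂=44.800, s₂=7.036, n₂=10
s_p² = [7·6.175² + 9·7.036²]/16 = 44.5297
SE = √(s_p²·(1/8+1/10)) = 3.1653
t = (55.875−44.800)/3.1653 = 3.4989
df = 16
p-value (one-sided, H₁ greater) = 0.00149
At α=0.05: p < α → reject H₀

reject H₀: yes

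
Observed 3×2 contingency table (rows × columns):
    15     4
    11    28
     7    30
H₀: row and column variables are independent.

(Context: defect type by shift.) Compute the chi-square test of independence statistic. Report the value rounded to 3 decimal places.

Row totals [19, 39, 37], col totals [33, 62], n=95
χ² = (15−6.60)²/6.60 + (4−12.40)²/12.40 + (11−13.55)²/13.55 + (28−25.45)²/25.45 + (7−12.85)²/12.85 + (30−24.15)²/24.15 = 21.1988
df = 2

test statistic = 21.199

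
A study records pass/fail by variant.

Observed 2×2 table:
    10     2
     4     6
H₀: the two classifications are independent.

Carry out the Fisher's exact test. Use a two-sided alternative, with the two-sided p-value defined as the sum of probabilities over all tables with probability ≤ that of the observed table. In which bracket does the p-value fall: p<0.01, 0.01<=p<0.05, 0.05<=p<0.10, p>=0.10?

p-value bracket: 0.05<=p<0.10

Margins: r₁=12, r₂=10, c₁=14, c₂=8, n=22
p_obs = C(12,10)·C(10,4)/C(22,14); sum pmf over tables with pmf ≤ p_obs
p-value (two-sided) = 0.07430
→ bracket: 0.05<=p<0.10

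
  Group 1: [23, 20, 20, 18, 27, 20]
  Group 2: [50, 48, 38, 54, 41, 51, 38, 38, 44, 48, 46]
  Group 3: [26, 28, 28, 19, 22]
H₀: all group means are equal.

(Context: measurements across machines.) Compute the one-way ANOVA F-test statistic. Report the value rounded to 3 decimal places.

test statistic = 59.613

Group means [21.33, 45.09, 24.60], grand mean 33.955
SSB = Σnᵢ(x̄ᵢ−x̄)² = 2757.512; SSW = ΣΣ(x−x̄ᵢ)² = 439.442
MSB = 2757.512/2 = 1378.7561; MSW = 439.442/19 = 23.1285
F = MSB/MSW = 59.6127
df = (2, 19)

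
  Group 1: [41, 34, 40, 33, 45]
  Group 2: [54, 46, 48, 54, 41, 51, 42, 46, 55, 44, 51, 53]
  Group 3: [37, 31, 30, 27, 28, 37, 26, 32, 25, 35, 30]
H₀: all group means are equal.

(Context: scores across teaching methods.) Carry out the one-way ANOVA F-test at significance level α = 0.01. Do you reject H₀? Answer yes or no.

Group means [38.60, 48.75, 30.73], grand mean 39.857
SSB = Σnᵢ(x̄ᵢ−x̄)² = 1873.797; SSW = ΣΣ(x−x̄ᵢ)² = 543.632
MSB = 1873.797/2 = 936.8984; MSW = 543.632/25 = 21.7453
F = MSB/MSW = 43.0852
df = (2, 25)
p-value (upper-tail) = 0.00000
At α=0.01: p < α → reject H₀

reject H₀: yes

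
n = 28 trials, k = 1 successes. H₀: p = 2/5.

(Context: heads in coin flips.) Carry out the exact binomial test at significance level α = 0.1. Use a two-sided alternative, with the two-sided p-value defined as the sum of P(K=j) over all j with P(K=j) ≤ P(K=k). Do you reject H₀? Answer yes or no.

Exact binomial: n=28, k=1, p₀=2/5=0.4000
P(X=j) = C(n,j)·p₀^j·(1−p₀)^(n−j); p = Σ P(X=j) over j with P(X=j) ≤ P(X=1)
p-value (two-sided) = 0.00002
At α=0.1: p < α → reject H₀

reject H₀: yes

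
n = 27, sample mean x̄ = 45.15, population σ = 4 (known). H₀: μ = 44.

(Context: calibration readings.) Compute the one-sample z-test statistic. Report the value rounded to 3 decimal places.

test statistic = 1.494

SE = σ/√n = 4/√27 = 0.7698
z = (x̄−μ₀)/SE = (45.15−44)/0.7698 = 1.4939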